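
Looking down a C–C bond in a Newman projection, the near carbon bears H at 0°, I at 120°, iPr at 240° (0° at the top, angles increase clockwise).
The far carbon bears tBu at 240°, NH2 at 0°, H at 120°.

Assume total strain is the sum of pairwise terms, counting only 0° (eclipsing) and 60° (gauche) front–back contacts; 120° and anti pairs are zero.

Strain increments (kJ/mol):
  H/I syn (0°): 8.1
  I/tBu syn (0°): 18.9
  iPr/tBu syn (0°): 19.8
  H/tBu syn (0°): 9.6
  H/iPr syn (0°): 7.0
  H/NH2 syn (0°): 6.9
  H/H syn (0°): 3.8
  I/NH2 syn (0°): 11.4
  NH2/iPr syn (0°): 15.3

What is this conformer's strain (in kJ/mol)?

34.8 kJ/mol

This conformer (eclipsed): H–NH2 eclipsed, I–H eclipsed, iPr–tBu eclipsed; 6.9 + 8.1 + 19.8 = 34.8 kJ/mol.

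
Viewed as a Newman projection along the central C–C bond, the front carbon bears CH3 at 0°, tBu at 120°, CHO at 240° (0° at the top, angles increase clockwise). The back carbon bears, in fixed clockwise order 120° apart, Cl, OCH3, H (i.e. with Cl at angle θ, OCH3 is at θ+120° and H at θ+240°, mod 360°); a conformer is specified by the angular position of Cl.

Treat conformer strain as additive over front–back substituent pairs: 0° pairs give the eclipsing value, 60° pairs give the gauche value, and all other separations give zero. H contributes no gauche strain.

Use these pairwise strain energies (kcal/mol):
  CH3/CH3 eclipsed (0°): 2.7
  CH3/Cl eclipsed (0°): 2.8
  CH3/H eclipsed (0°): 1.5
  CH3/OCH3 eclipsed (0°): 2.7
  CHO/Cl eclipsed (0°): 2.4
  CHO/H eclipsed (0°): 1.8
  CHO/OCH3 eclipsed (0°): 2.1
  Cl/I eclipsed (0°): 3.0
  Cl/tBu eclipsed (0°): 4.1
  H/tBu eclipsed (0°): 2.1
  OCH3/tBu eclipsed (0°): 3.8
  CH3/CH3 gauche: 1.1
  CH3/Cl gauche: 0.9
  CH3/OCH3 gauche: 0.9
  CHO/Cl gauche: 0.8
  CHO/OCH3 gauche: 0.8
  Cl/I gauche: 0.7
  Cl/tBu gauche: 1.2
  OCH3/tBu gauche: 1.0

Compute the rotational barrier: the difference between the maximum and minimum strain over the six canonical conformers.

4.8 kcal/mol

Cl at 0° is eclipsed. CH3 at 0° is eclipsed with Cl at 0° (2.8); tBu at 120° is eclipsed with OCH3 at 120° (3.8); CHO at 240° is eclipsed with H at 240° (1.8). Total 8.4 kcal/mol.
Cl at 60° is staggered. CH3 at 0° is gauche with Cl at 60° (0.9); tBu at 120° is gauche with Cl at 60° (1.2); tBu at 120° is gauche with OCH3 at 180° (1.0); CHO at 240° is gauche with OCH3 at 180° (0.8). Total 3.9 kcal/mol.
Cl at 120° is eclipsed. CH3 at 0° is eclipsed with H at 0° (1.5); tBu at 120° is eclipsed with Cl at 120° (4.1); CHO at 240° is eclipsed with OCH3 at 240° (2.1). Total 7.7 kcal/mol.
Cl at 180° is staggered. CH3 at 0° is gauche with OCH3 at 300° (0.9); tBu at 120° is gauche with Cl at 180° (1.2); CHO at 240° is gauche with Cl at 180° (0.8); CHO at 240° is gauche with OCH3 at 300° (0.8). Total 3.7 kcal/mol.
Cl at 240° is eclipsed. CH3 at 0° is eclipsed with OCH3 at 0° (2.7); tBu at 120° is eclipsed with H at 120° (2.1); CHO at 240° is eclipsed with Cl at 240° (2.4). Total 7.2 kcal/mol.
Cl at 300° is staggered. CH3 at 0° is gauche with Cl at 300° (0.9); CH3 at 0° is gauche with OCH3 at 60° (0.9); tBu at 120° is gauche with OCH3 at 60° (1.0); CHO at 240° is gauche with Cl at 300° (0.8). Total 3.6 kcal/mol.
Max at 0° (8.4 kcal/mol), min at 300° (3.6 kcal/mol); barrier = 4.8 kcal/mol.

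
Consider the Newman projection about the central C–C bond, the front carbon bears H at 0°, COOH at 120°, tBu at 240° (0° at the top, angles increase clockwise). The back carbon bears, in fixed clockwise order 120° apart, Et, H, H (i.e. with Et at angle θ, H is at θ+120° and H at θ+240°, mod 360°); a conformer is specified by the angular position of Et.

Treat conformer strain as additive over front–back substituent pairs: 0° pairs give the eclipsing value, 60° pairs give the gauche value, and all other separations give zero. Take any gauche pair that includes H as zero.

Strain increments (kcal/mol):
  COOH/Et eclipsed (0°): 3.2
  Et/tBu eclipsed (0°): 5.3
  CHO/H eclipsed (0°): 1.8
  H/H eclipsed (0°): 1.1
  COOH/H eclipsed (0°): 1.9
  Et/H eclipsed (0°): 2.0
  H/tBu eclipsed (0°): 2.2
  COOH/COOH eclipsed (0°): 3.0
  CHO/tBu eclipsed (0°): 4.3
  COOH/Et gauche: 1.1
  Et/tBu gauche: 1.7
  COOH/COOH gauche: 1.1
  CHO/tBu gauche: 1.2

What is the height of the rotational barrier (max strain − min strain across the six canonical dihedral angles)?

Et at 0° is eclipsed. H at 0° is eclipsed with Et at 0° (2.0); COOH at 120° is eclipsed with H at 120° (1.9); tBu at 240° is eclipsed with H at 240° (2.2). Total 6.1 kcal/mol.
Et at 60° is staggered. COOH at 120° is gauche with Et at 60° (1.1). Total 1.1 kcal/mol.
Et at 120° is eclipsed. H at 0° is eclipsed with H at 0° (1.1); COOH at 120° is eclipsed with Et at 120° (3.2); tBu at 240° is eclipsed with H at 240° (2.2). Total 6.5 kcal/mol.
Et at 180° is staggered. COOH at 120° is gauche with Et at 180° (1.1); tBu at 240° is gauche with Et at 180° (1.7). Total 2.8 kcal/mol.
Et at 240° is eclipsed. H at 0° is eclipsed with H at 0° (1.1); COOH at 120° is eclipsed with H at 120° (1.9); tBu at 240° is eclipsed with Et at 240° (5.3). Total 8.3 kcal/mol.
Et at 300° is staggered. tBu at 240° is gauche with Et at 300° (1.7). Total 1.7 kcal/mol.
Max at 240° (8.3 kcal/mol), min at 60° (1.1 kcal/mol); barrier = 7.2 kcal/mol.

7.2 kcal/mol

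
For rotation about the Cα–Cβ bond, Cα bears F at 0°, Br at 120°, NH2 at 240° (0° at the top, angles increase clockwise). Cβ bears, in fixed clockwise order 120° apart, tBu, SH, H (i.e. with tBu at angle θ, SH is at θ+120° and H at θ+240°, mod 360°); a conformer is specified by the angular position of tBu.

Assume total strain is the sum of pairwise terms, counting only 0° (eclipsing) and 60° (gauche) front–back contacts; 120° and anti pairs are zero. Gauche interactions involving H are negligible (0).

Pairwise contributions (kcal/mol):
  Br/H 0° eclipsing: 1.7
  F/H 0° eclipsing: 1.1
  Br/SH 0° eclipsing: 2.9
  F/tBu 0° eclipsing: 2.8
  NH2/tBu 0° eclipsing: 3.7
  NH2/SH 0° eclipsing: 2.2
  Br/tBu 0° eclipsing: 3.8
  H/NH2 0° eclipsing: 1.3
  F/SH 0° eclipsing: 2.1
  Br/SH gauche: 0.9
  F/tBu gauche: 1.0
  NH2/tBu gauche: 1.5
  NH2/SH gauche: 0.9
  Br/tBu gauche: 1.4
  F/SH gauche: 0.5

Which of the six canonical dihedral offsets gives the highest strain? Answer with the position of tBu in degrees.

240°

tBu at 0° (eclipsed): F–tBu eclipsed, Br–SH eclipsed, NH2–H eclipsed; 2.8 + 2.9 + 1.3 = 7.0 kcal/mol.
tBu at 60° (staggered): F–tBu gauche, Br–tBu gauche, Br–SH gauche, NH2–SH gauche; 1.0 + 1.4 + 0.9 + 0.9 = 4.2 kcal/mol.
tBu at 120° (eclipsed): F–H eclipsed, Br–tBu eclipsed, NH2–SH eclipsed; 1.1 + 3.8 + 2.2 = 7.1 kcal/mol.
tBu at 180° (staggered): F–SH gauche, Br–tBu gauche, NH2–tBu gauche, NH2–SH gauche; 0.5 + 1.4 + 1.5 + 0.9 = 4.3 kcal/mol.
tBu at 240° (eclipsed): F–SH eclipsed, Br–H eclipsed, NH2–tBu eclipsed; 2.1 + 1.7 + 3.7 = 7.5 kcal/mol.
tBu at 300° (staggered): F–tBu gauche, F–SH gauche, Br–SH gauche, NH2–tBu gauche; 1.0 + 0.5 + 0.9 + 1.5 = 3.9 kcal/mol.
The maximum (7.5 kcal/mol) occurs with tBu at 240°.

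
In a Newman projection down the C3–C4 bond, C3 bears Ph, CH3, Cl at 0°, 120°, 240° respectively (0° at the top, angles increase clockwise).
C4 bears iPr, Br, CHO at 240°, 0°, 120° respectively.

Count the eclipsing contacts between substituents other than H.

3

Non-H eclipsing pairs: Ph(0°)/Br(0°); CH3(120°)/CHO(120°); Cl(240°)/iPr(240°) — 3 interactions.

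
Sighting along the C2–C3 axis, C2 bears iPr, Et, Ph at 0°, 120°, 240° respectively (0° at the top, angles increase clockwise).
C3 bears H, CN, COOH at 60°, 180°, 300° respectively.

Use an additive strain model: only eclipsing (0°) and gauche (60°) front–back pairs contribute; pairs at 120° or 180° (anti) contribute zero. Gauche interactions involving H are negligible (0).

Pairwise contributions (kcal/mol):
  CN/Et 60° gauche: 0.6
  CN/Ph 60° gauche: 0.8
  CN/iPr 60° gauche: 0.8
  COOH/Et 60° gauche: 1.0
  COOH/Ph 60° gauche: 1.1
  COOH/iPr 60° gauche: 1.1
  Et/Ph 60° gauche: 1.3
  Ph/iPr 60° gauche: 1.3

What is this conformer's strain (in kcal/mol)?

This conformer (staggered): iPr(0°)/COOH(300°) gauche 1.1; Et(120°)/CN(180°) gauche 0.6; Ph(240°)/CN(180°) gauche 0.8; Ph(240°)/COOH(300°) gauche 1.1 → 3.6 kcal/mol.

3.6 kcal/mol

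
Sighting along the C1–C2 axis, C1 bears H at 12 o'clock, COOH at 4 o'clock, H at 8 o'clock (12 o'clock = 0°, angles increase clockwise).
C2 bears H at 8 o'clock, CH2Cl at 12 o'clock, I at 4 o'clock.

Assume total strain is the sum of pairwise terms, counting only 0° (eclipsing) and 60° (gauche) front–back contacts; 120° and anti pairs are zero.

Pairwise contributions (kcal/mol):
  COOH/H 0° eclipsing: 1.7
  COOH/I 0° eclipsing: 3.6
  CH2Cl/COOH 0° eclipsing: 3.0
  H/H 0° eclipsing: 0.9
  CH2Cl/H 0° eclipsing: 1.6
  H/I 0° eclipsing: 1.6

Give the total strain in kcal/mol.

This conformer (eclipsed): H(0°)/CH2Cl(0°) eclipsed 1.6; COOH(120°)/I(120°) eclipsed 3.6; H(240°)/H(240°) eclipsed 0.9 → 6.1 kcal/mol.

6.1 kcal/mol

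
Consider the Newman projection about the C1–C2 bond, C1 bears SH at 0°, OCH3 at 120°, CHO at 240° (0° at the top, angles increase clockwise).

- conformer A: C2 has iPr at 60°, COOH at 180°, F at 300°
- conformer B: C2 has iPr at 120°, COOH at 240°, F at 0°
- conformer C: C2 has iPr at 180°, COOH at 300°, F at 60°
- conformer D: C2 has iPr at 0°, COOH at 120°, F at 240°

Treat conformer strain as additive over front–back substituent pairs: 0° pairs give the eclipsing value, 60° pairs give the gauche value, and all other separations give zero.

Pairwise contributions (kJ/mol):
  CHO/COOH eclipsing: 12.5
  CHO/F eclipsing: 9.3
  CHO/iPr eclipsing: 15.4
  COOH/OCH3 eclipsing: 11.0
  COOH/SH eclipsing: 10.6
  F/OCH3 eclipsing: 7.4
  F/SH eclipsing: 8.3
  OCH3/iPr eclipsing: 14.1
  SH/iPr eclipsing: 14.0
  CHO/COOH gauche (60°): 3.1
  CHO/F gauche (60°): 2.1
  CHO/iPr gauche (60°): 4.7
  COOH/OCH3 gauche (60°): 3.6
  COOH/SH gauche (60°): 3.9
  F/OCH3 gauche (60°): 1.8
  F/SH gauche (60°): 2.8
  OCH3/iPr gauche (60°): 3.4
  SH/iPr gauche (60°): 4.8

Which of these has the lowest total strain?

A is staggered. SH at 0° is gauche with iPr at 60° (4.8); SH at 0° is gauche with F at 300° (2.8); OCH3 at 120° is gauche with iPr at 60° (3.4); OCH3 at 120° is gauche with COOH at 180° (3.6); CHO at 240° is gauche with COOH at 180° (3.1); CHO at 240° is gauche with F at 300° (2.1). Total 19.8 kJ/mol.
B is eclipsed. SH at 0° is eclipsed with F at 0° (8.3); OCH3 at 120° is eclipsed with iPr at 120° (14.1); CHO at 240° is eclipsed with COOH at 240° (12.5). Total 34.9 kJ/mol.
C is staggered. SH at 0° is gauche with COOH at 300° (3.9); SH at 0° is gauche with F at 60° (2.8); OCH3 at 120° is gauche with iPr at 180° (3.4); OCH3 at 120° is gauche with F at 60° (1.8); CHO at 240° is gauche with iPr at 180° (4.7); CHO at 240° is gauche with COOH at 300° (3.1). Total 19.7 kJ/mol.
D is eclipsed. SH at 0° is eclipsed with iPr at 0° (14.0); OCH3 at 120° is eclipsed with COOH at 120° (11.0); CHO at 240° is eclipsed with F at 240° (9.3). Total 34.3 kJ/mol.
C has the lowest total (19.7 kJ/mol).

C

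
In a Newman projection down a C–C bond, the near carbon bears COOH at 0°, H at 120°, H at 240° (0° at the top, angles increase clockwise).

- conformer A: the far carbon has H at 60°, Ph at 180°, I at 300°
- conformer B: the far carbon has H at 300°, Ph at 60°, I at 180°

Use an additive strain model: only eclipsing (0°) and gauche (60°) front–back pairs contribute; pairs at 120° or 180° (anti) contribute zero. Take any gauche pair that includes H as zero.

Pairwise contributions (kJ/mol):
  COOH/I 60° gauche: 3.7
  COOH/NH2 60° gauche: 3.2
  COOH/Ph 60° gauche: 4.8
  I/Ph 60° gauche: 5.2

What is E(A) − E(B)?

A (staggered): COOH(0°)/I(300°) gauche 3.7 → 3.7 kJ/mol.
B (staggered): COOH(0°)/Ph(60°) gauche 4.8 → 4.8 kJ/mol.
E(A) − E(B) = 3.7 − 4.8 = -1.1 kJ/mol.

-1.1 kJ/mol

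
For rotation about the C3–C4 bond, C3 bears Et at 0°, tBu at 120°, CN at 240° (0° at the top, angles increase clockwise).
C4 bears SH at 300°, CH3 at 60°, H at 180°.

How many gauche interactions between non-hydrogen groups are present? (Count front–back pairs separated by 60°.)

Non-H gauche pairs: Et(0°)/SH(300°); Et(0°)/CH3(60°); tBu(120°)/CH3(60°); CN(240°)/SH(300°) — 4 interactions.

4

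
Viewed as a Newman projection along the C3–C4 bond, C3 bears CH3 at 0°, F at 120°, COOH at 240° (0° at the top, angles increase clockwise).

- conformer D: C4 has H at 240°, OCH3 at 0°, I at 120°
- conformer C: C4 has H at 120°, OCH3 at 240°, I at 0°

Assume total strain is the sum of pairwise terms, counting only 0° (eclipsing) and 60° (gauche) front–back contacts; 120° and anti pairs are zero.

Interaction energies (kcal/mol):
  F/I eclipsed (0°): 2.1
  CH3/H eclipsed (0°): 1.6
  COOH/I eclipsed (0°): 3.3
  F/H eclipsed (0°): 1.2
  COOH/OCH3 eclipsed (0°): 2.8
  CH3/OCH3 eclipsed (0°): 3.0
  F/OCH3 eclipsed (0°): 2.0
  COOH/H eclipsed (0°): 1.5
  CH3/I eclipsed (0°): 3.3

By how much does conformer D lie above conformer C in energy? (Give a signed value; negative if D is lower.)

D (eclipsed): CH3(0°)/OCH3(0°) eclipsed 3.0; F(120°)/I(120°) eclipsed 2.1; COOH(240°)/H(240°) eclipsed 1.5 → 6.6 kcal/mol.
C (eclipsed): CH3(0°)/I(0°) eclipsed 3.3; F(120°)/H(120°) eclipsed 1.2; COOH(240°)/OCH3(240°) eclipsed 2.8 → 7.3 kcal/mol.
E(D) − E(C) = 6.6 − 7.3 = -0.7 kcal/mol.

-0.7 kcal/mol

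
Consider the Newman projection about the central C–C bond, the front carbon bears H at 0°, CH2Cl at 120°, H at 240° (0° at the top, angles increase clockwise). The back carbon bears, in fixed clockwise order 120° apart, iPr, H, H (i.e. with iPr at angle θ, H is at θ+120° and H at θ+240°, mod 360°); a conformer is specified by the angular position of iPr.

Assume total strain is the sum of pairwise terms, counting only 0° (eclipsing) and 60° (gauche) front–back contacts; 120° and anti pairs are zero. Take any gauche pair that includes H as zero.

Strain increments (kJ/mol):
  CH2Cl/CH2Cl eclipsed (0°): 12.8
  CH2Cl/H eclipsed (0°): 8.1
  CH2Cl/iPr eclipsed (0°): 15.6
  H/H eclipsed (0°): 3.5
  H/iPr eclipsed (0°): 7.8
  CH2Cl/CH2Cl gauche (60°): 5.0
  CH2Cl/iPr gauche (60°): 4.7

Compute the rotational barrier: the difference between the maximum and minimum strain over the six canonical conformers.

iPr at 0° (eclipsed): H(0°)/iPr(0°) eclipsed 7.8; CH2Cl(120°)/H(120°) eclipsed 8.1; H(240°)/H(240°) eclipsed 3.5 → 19.4 kJ/mol.
iPr at 60° (staggered): CH2Cl(120°)/iPr(60°) gauche 4.7 → 4.7 kJ/mol.
iPr at 120° (eclipsed): H(0°)/H(0°) eclipsed 3.5; CH2Cl(120°)/iPr(120°) eclipsed 15.6; H(240°)/H(240°) eclipsed 3.5 → 22.6 kJ/mol.
iPr at 180° (staggered): CH2Cl(120°)/iPr(180°) gauche 4.7 → 4.7 kJ/mol.
iPr at 240° (eclipsed): H(0°)/H(0°) eclipsed 3.5; CH2Cl(120°)/H(120°) eclipsed 8.1; H(240°)/iPr(240°) eclipsed 7.8 → 19.4 kJ/mol.
iPr at 300° (staggered): no non-H gauche contacts → 0.0 kJ/mol.
Max at 120° (22.6 kJ/mol), min at 300° (0.0 kJ/mol); barrier = 22.6 kJ/mol.

22.6 kJ/mol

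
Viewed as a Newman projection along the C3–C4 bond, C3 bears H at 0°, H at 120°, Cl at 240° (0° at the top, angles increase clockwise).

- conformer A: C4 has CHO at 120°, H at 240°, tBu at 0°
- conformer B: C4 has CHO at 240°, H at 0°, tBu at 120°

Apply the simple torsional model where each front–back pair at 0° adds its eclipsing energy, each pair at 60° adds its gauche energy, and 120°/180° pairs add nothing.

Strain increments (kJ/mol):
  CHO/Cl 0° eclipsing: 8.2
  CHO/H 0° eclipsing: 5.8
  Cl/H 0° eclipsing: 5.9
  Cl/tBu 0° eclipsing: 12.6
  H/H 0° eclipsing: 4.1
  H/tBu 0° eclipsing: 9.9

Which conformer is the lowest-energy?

A

A (eclipsed): H(0°)/tBu(0°) eclipsed 9.9; H(120°)/CHO(120°) eclipsed 5.8; Cl(240°)/H(240°) eclipsed 5.9 → 21.6 kJ/mol.
B (eclipsed): H(0°)/H(0°) eclipsed 4.1; H(120°)/tBu(120°) eclipsed 9.9; Cl(240°)/CHO(240°) eclipsed 8.2 → 22.2 kJ/mol.
A has the lowest total (21.6 kJ/mol).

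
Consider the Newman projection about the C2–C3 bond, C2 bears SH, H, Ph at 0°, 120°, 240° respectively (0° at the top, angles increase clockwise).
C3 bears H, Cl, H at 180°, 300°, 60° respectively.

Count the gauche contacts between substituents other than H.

2

Non-H gauche pairs: SH(0°)/Cl(300°); Ph(240°)/Cl(300°) — 2 interactions.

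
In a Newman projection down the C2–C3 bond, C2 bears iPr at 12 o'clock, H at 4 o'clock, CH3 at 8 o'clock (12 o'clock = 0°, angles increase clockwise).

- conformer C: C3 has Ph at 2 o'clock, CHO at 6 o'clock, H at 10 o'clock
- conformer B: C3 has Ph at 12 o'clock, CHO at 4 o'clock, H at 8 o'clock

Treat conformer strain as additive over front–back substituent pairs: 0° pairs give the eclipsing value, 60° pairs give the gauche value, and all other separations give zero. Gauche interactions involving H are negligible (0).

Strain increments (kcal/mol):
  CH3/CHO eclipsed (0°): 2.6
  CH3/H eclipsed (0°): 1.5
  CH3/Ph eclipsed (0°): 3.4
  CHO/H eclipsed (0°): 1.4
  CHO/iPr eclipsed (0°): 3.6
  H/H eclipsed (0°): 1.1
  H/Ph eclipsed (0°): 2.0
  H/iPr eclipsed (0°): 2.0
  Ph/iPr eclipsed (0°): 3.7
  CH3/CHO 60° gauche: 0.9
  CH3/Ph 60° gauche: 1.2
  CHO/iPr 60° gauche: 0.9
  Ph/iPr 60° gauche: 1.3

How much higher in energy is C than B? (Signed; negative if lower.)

-4.4 kcal/mol

C is staggered. iPr at 0° is gauche with Ph at 60° (1.3); CH3 at 240° is gauche with CHO at 180° (0.9). Total 2.2 kcal/mol.
B is eclipsed. iPr at 0° is eclipsed with Ph at 0° (3.7); H at 120° is eclipsed with CHO at 120° (1.4); CH3 at 240° is eclipsed with H at 240° (1.5). Total 6.6 kcal/mol.
E(C) − E(B) = 2.2 − 6.6 = -4.4 kcal/mol.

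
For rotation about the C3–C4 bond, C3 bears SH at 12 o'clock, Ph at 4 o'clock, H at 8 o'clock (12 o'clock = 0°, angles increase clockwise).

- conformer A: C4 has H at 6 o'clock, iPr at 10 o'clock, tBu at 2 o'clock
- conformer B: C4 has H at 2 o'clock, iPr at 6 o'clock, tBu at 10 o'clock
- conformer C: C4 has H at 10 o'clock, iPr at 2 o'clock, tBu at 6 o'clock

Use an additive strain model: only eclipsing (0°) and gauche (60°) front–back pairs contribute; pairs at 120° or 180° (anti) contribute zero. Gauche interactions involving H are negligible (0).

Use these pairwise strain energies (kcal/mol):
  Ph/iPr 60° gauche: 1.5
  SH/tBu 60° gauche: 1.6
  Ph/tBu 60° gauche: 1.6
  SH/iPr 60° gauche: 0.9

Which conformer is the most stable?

B

A (staggered): SH–iPr gauche, SH–tBu gauche, Ph–tBu gauche; 0.9 + 1.6 + 1.6 = 4.1 kcal/mol.
B (staggered): SH–tBu gauche, Ph–iPr gauche; 1.6 + 1.5 = 3.1 kcal/mol.
C (staggered): SH–iPr gauche, Ph–iPr gauche, Ph–tBu gauche; 0.9 + 1.5 + 1.6 = 4.0 kcal/mol.
B has the lowest total (3.1 kcal/mol).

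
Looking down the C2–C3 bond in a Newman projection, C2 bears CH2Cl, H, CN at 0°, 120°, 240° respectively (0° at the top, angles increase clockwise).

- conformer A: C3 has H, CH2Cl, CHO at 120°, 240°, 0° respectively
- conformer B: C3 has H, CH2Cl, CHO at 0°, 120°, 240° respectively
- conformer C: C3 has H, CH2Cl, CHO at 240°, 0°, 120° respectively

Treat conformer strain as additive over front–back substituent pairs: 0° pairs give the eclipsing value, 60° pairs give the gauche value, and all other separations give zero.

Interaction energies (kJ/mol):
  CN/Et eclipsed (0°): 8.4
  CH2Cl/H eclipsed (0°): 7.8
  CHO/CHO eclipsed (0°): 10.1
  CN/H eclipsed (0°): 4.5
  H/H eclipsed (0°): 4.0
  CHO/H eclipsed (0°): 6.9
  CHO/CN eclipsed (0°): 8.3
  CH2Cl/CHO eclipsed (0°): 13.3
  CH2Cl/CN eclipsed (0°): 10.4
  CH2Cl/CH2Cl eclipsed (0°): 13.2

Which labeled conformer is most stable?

A is eclipsed. CH2Cl at 0° is eclipsed with CHO at 0° (13.3); H at 120° is eclipsed with H at 120° (4.0); CN at 240° is eclipsed with CH2Cl at 240° (10.4). Total 27.7 kJ/mol.
B is eclipsed. CH2Cl at 0° is eclipsed with H at 0° (7.8); H at 120° is eclipsed with CH2Cl at 120° (7.8); CN at 240° is eclipsed with CHO at 240° (8.3). Total 23.9 kJ/mol.
C is eclipsed. CH2Cl at 0° is eclipsed with CH2Cl at 0° (13.2); H at 120° is eclipsed with CHO at 120° (6.9); CN at 240° is eclipsed with H at 240° (4.5). Total 24.6 kJ/mol.
B has the lowest total (23.9 kJ/mol).

B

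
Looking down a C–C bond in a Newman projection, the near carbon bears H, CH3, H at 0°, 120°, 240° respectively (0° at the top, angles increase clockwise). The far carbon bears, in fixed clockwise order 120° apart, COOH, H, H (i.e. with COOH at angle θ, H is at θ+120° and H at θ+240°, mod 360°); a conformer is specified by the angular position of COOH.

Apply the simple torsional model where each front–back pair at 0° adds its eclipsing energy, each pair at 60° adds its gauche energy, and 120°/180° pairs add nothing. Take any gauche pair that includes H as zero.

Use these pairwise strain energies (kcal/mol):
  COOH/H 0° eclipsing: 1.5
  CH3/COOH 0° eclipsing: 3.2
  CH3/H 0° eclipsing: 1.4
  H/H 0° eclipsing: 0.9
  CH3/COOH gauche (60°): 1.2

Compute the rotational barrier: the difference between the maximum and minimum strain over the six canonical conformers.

5.0 kcal/mol

COOH at 0° (eclipsed): H(0°)/COOH(0°) eclipsed 1.5; CH3(120°)/H(120°) eclipsed 1.4; H(240°)/H(240°) eclipsed 0.9 → 3.8 kcal/mol.
COOH at 60° (staggered): CH3(120°)/COOH(60°) gauche 1.2 → 1.2 kcal/mol.
COOH at 120° (eclipsed): H(0°)/H(0°) eclipsed 0.9; CH3(120°)/COOH(120°) eclipsed 3.2; H(240°)/H(240°) eclipsed 0.9 → 5.0 kcal/mol.
COOH at 180° (staggered): CH3(120°)/COOH(180°) gauche 1.2 → 1.2 kcal/mol.
COOH at 240° (eclipsed): H(0°)/H(0°) eclipsed 0.9; CH3(120°)/H(120°) eclipsed 1.4; H(240°)/COOH(240°) eclipsed 1.5 → 3.8 kcal/mol.
COOH at 300° (staggered): no non-H gauche contacts → 0.0 kcal/mol.
Max at 120° (5.0 kcal/mol), min at 300° (0.0 kcal/mol); barrier = 5.0 kcal/mol.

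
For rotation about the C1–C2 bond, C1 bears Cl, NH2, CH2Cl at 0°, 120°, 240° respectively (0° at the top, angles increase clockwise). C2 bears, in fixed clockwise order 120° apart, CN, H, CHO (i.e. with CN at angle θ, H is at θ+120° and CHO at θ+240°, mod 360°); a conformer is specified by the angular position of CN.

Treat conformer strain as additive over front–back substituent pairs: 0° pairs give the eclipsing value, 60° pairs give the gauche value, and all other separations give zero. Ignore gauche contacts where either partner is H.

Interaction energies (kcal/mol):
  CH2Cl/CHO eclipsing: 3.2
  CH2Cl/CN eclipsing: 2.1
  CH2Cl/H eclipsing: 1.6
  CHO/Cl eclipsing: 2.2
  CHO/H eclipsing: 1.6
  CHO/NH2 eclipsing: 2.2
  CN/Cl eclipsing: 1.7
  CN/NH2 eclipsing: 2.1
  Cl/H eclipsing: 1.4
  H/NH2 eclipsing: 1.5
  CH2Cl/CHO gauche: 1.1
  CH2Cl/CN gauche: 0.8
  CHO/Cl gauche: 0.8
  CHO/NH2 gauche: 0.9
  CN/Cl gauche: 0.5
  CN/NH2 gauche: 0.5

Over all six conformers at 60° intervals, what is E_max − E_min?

CN at 0° (eclipsed): Cl–CN eclipsed, NH2–H eclipsed, CH2Cl–CHO eclipsed; 1.7 + 1.5 + 3.2 = 6.4 kcal/mol.
CN at 60° (staggered): Cl–CN gauche, Cl–CHO gauche, NH2–CN gauche, CH2Cl–CHO gauche; 0.5 + 0.8 + 0.5 + 1.1 = 2.9 kcal/mol.
CN at 120° (eclipsed): Cl–CHO eclipsed, NH2–CN eclipsed, CH2Cl–H eclipsed; 2.2 + 2.1 + 1.6 = 5.9 kcal/mol.
CN at 180° (staggered): Cl–CHO gauche, NH2–CN gauche, NH2–CHO gauche, CH2Cl–CN gauche; 0.8 + 0.5 + 0.9 + 0.8 = 3.0 kcal/mol.
CN at 240° (eclipsed): Cl–H eclipsed, NH2–CHO eclipsed, CH2Cl–CN eclipsed; 1.4 + 2.2 + 2.1 = 5.7 kcal/mol.
CN at 300° (staggered): Cl–CN gauche, NH2–CHO gauche, CH2Cl–CN gauche, CH2Cl–CHO gauche; 0.5 + 0.9 + 0.8 + 1.1 = 3.3 kcal/mol.
Max at 0° (6.4 kcal/mol), min at 60° (2.9 kcal/mol); barrier = 3.5 kcal/mol.

3.5 kcal/mol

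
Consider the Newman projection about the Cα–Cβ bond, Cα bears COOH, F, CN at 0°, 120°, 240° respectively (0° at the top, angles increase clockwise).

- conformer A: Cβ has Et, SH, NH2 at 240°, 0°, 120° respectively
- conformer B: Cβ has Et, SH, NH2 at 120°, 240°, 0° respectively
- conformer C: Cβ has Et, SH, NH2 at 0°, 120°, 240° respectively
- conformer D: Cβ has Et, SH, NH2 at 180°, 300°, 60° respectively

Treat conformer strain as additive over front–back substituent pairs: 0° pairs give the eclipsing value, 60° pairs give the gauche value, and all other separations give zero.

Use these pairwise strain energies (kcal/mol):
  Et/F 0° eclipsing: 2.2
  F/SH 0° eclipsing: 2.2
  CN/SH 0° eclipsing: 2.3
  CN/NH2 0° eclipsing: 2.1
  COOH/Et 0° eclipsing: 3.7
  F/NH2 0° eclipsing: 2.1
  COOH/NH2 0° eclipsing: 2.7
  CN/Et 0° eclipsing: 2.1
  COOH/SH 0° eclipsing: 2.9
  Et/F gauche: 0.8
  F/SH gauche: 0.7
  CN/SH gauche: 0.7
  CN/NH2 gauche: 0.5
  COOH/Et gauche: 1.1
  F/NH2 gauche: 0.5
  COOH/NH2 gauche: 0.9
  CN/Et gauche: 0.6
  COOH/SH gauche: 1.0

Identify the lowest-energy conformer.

A (eclipsed): COOH(0°)/SH(0°) eclipsed 2.9; F(120°)/NH2(120°) eclipsed 2.1; CN(240°)/Et(240°) eclipsed 2.1 → 7.1 kcal/mol.
B (eclipsed): COOH(0°)/NH2(0°) eclipsed 2.7; F(120°)/Et(120°) eclipsed 2.2; CN(240°)/SH(240°) eclipsed 2.3 → 7.2 kcal/mol.
C (eclipsed): COOH(0°)/Et(0°) eclipsed 3.7; F(120°)/SH(120°) eclipsed 2.2; CN(240°)/NH2(240°) eclipsed 2.1 → 8.0 kcal/mol.
D (staggered): COOH(0°)/SH(300°) gauche 1.0; COOH(0°)/NH2(60°) gauche 0.9; F(120°)/Et(180°) gauche 0.8; F(120°)/NH2(60°) gauche 0.5; CN(240°)/Et(180°) gauche 0.6; CN(240°)/SH(300°) gauche 0.7 → 4.5 kcal/mol.
D has the lowest total (4.5 kcal/mol).

D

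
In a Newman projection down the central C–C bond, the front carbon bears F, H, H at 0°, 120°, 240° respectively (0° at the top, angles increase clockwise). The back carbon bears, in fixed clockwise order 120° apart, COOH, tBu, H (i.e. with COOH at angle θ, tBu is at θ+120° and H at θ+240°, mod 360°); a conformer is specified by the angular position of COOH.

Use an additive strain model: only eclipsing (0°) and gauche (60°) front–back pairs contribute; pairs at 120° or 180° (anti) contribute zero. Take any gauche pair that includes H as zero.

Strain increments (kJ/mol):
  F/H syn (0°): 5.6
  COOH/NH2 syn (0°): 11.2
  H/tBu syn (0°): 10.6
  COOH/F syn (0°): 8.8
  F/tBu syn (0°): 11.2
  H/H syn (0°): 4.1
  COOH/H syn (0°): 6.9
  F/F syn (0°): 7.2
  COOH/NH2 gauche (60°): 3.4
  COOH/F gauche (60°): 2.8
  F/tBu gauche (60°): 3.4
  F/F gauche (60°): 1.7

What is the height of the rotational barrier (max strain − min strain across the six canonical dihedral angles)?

20.7 kJ/mol

COOH at 0° (eclipsed): F(0°)/COOH(0°) eclipsed 8.8; H(120°)/tBu(120°) eclipsed 10.6; H(240°)/H(240°) eclipsed 4.1 → 23.5 kJ/mol.
COOH at 60° (staggered): F(0°)/COOH(60°) gauche 2.8 → 2.8 kJ/mol.
COOH at 120° (eclipsed): F(0°)/H(0°) eclipsed 5.6; H(120°)/COOH(120°) eclipsed 6.9; H(240°)/tBu(240°) eclipsed 10.6 → 23.1 kJ/mol.
COOH at 180° (staggered): F(0°)/tBu(300°) gauche 3.4 → 3.4 kJ/mol.
COOH at 240° (eclipsed): F(0°)/tBu(0°) eclipsed 11.2; H(120°)/H(120°) eclipsed 4.1; H(240°)/COOH(240°) eclipsed 6.9 → 22.2 kJ/mol.
COOH at 300° (staggered): F(0°)/COOH(300°) gauche 2.8; F(0°)/tBu(60°) gauche 3.4 → 6.2 kJ/mol.
Max at 0° (23.5 kJ/mol), min at 60° (2.8 kJ/mol); barrier = 20.7 kJ/mol.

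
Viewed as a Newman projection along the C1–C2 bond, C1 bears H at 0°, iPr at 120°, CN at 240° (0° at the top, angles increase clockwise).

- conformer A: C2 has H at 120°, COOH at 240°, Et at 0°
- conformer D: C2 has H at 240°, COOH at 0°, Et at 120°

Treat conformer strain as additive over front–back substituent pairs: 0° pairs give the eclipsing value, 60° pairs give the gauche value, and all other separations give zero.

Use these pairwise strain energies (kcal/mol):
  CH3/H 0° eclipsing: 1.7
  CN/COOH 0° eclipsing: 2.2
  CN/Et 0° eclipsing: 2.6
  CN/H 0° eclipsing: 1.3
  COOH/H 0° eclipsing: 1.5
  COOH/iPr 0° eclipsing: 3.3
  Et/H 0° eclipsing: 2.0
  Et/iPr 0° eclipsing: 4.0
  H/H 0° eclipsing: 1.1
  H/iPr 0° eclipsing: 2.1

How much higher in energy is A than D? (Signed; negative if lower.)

-0.5 kcal/mol

A (eclipsed): H(0°)/Et(0°) eclipsed 2.0; iPr(120°)/H(120°) eclipsed 2.1; CN(240°)/COOH(240°) eclipsed 2.2 → 6.3 kcal/mol.
D (eclipsed): H(0°)/COOH(0°) eclipsed 1.5; iPr(120°)/Et(120°) eclipsed 4.0; CN(240°)/H(240°) eclipsed 1.3 → 6.8 kcal/mol.
E(A) − E(D) = 6.3 − 6.8 = -0.5 kcal/mol.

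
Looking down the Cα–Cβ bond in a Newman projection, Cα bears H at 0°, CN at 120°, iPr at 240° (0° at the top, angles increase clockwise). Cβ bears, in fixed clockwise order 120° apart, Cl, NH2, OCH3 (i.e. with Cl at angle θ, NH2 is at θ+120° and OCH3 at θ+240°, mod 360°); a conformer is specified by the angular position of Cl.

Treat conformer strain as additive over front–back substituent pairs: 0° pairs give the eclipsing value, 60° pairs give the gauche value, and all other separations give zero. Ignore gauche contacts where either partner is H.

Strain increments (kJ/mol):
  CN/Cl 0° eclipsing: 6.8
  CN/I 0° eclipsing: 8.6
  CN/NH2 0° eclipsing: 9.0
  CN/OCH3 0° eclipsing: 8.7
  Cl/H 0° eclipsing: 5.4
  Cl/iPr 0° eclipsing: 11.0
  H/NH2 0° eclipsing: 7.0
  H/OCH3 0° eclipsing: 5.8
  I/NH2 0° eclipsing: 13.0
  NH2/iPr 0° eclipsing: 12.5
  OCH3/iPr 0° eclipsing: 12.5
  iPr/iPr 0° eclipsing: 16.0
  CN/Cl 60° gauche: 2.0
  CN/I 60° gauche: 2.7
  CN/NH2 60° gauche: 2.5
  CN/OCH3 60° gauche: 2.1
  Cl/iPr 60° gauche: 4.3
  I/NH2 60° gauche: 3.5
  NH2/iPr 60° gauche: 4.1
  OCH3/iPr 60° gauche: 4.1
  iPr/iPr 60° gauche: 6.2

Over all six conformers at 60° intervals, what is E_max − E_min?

Cl at 0° is eclipsed. H at 0° is eclipsed with Cl at 0° (5.4); CN at 120° is eclipsed with NH2 at 120° (9.0); iPr at 240° is eclipsed with OCH3 at 240° (12.5). Total 26.9 kJ/mol.
Cl at 60° is staggered. CN at 120° is gauche with Cl at 60° (2.0); CN at 120° is gauche with NH2 at 180° (2.5); iPr at 240° is gauche with NH2 at 180° (4.1); iPr at 240° is gauche with OCH3 at 300° (4.1). Total 12.7 kJ/mol.
Cl at 120° is eclipsed. H at 0° is eclipsed with OCH3 at 0° (5.8); CN at 120° is eclipsed with Cl at 120° (6.8); iPr at 240° is eclipsed with NH2 at 240° (12.5). Total 25.1 kJ/mol.
Cl at 180° is staggered. CN at 120° is gauche with Cl at 180° (2.0); CN at 120° is gauche with OCH3 at 60° (2.1); iPr at 240° is gauche with Cl at 180° (4.3); iPr at 240° is gauche with NH2 at 300° (4.1). Total 12.5 kJ/mol.
Cl at 240° is eclipsed. H at 0° is eclipsed with NH2 at 0° (7.0); CN at 120° is eclipsed with OCH3 at 120° (8.7); iPr at 240° is eclipsed with Cl at 240° (11.0). Total 26.7 kJ/mol.
Cl at 300° is staggered. CN at 120° is gauche with NH2 at 60° (2.5); CN at 120° is gauche with OCH3 at 180° (2.1); iPr at 240° is gauche with Cl at 300° (4.3); iPr at 240° is gauche with OCH3 at 180° (4.1). Total 13.0 kJ/mol.
Max at 0° (26.9 kJ/mol), min at 180° (12.5 kJ/mol); barrier = 14.4 kJ/mol.

14.4 kJ/mol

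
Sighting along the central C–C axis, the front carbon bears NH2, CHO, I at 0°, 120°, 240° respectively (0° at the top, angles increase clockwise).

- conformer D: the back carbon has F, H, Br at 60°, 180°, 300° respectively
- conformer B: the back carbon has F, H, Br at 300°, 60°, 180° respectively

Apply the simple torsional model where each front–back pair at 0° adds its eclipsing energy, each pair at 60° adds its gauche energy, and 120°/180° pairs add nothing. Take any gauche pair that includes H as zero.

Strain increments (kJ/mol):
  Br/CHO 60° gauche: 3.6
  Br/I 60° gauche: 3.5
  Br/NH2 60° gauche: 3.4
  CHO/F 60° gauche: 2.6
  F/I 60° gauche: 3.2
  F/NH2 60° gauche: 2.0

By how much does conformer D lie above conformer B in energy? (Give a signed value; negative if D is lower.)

-0.8 kJ/mol

D (staggered): NH2–F gauche, NH2–Br gauche, CHO–F gauche, I–Br gauche; 2.0 + 3.4 + 2.6 + 3.5 = 11.5 kJ/mol.
B (staggered): NH2–F gauche, CHO–Br gauche, I–F gauche, I–Br gauche; 2.0 + 3.6 + 3.2 + 3.5 = 12.3 kJ/mol.
E(D) − E(B) = 11.5 − 12.3 = -0.8 kJ/mol.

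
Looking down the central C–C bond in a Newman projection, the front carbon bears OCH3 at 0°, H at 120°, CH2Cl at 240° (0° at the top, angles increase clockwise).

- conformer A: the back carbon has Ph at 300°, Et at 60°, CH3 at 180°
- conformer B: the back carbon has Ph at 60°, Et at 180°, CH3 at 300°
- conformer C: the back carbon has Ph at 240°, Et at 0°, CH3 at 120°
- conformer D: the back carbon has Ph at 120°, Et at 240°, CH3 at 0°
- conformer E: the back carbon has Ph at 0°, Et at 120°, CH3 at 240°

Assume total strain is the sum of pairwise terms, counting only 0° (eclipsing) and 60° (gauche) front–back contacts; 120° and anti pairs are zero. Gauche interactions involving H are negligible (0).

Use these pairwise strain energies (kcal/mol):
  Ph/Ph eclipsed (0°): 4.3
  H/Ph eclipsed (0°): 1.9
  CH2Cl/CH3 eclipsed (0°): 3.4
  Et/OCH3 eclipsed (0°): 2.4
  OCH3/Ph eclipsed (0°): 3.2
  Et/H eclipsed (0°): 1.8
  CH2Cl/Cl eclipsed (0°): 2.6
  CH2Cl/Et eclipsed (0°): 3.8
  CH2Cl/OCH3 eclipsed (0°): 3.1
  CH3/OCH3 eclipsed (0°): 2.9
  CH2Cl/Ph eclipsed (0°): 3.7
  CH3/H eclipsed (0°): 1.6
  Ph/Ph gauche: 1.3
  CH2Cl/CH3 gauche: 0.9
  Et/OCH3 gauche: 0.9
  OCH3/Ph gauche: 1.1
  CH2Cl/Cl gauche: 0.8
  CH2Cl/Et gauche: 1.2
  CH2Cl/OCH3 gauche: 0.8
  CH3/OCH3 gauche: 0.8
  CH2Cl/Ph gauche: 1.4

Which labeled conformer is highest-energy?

A is staggered. OCH3 at 0° is gauche with Ph at 300° (1.1); OCH3 at 0° is gauche with Et at 60° (0.9); CH2Cl at 240° is gauche with Ph at 300° (1.4); CH2Cl at 240° is gauche with CH3 at 180° (0.9). Total 4.3 kcal/mol.
B is staggered. OCH3 at 0° is gauche with Ph at 60° (1.1); OCH3 at 0° is gauche with CH3 at 300° (0.8); CH2Cl at 240° is gauche with Et at 180° (1.2); CH2Cl at 240° is gauche with CH3 at 300° (0.9). Total 4.0 kcal/mol.
C is eclipsed. OCH3 at 0° is eclipsed with Et at 0° (2.4); H at 120° is eclipsed with CH3 at 120° (1.6); CH2Cl at 240° is eclipsed with Ph at 240° (3.7). Total 7.7 kcal/mol.
D is eclipsed. OCH3 at 0° is eclipsed with CH3 at 0° (2.9); H at 120° is eclipsed with Ph at 120° (1.9); CH2Cl at 240° is eclipsed with Et at 240° (3.8). Total 8.6 kcal/mol.
E is eclipsed. OCH3 at 0° is eclipsed with Ph at 0° (3.2); H at 120° is eclipsed with Et at 120° (1.8); CH2Cl at 240° is eclipsed with CH3 at 240° (3.4). Total 8.4 kcal/mol.
D has the highest total (8.6 kcal/mol).

D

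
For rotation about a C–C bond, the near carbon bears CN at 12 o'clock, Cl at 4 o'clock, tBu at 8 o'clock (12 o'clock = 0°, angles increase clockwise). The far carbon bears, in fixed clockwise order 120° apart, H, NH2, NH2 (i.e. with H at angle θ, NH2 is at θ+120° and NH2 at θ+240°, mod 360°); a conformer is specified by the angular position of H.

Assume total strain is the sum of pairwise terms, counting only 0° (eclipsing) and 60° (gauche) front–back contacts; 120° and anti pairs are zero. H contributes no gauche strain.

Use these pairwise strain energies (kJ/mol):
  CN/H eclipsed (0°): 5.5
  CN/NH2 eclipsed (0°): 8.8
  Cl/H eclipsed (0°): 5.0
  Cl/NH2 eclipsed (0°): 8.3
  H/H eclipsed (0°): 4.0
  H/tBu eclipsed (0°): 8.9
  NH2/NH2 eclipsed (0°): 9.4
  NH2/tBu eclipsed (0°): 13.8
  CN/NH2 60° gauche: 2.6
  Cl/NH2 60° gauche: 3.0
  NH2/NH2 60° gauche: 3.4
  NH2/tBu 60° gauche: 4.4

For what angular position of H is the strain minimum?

180°

H at 0° (eclipsed): CN(0°)/H(0°) eclipsed 5.5; Cl(120°)/NH2(120°) eclipsed 8.3; tBu(240°)/NH2(240°) eclipsed 13.8 → 27.6 kJ/mol.
H at 60° (staggered): CN(0°)/NH2(300°) gauche 2.6; Cl(120°)/NH2(180°) gauche 3.0; tBu(240°)/NH2(180°) gauche 4.4; tBu(240°)/NH2(300°) gauche 4.4 → 14.4 kJ/mol.
H at 120° (eclipsed): CN(0°)/NH2(0°) eclipsed 8.8; Cl(120°)/H(120°) eclipsed 5.0; tBu(240°)/NH2(240°) eclipsed 13.8 → 27.6 kJ/mol.
H at 180° (staggered): CN(0°)/NH2(300°) gauche 2.6; CN(0°)/NH2(60°) gauche 2.6; Cl(120°)/NH2(60°) gauche 3.0; tBu(240°)/NH2(300°) gauche 4.4 → 12.6 kJ/mol.
H at 240° (eclipsed): CN(0°)/NH2(0°) eclipsed 8.8; Cl(120°)/NH2(120°) eclipsed 8.3; tBu(240°)/H(240°) eclipsed 8.9 → 26.0 kJ/mol.
H at 300° (staggered): CN(0°)/NH2(60°) gauche 2.6; Cl(120°)/NH2(60°) gauche 3.0; Cl(120°)/NH2(180°) gauche 3.0; tBu(240°)/NH2(180°) gauche 4.4 → 13.0 kJ/mol.
The minimum (12.6 kJ/mol) occurs with H at 180°.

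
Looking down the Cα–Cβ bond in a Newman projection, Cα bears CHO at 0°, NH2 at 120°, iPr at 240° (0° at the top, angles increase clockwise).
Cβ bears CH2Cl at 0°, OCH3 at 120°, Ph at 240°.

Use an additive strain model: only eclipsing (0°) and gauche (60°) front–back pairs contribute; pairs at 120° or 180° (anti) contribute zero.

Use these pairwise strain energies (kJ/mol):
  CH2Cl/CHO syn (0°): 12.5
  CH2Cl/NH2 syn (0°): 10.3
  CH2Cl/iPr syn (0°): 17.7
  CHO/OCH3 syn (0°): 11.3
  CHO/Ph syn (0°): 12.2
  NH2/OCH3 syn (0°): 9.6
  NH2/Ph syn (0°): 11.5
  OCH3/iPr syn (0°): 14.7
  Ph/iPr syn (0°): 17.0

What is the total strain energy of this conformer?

This conformer (eclipsed): CHO–CH2Cl eclipsed, NH2–OCH3 eclipsed, iPr–Ph eclipsed; 12.5 + 9.6 + 17.0 = 39.1 kJ/mol.

39.1 kJ/mol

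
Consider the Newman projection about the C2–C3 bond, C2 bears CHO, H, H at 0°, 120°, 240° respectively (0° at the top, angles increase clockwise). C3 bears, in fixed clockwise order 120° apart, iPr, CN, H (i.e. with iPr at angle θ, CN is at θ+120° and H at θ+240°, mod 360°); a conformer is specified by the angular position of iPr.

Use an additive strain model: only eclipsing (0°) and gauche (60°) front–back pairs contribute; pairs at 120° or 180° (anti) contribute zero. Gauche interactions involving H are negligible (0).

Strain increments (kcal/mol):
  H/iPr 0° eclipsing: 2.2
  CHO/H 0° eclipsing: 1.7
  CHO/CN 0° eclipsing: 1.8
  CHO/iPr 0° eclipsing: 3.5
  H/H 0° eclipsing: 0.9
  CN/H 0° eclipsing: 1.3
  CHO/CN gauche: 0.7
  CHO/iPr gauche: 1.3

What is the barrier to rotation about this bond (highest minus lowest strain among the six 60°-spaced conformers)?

iPr at 0° is eclipsed. CHO at 0° is eclipsed with iPr at 0° (3.5); H at 120° is eclipsed with CN at 120° (1.3); H at 240° is eclipsed with H at 240° (0.9). Total 5.7 kcal/mol.
iPr at 60° is staggered. CHO at 0° is gauche with iPr at 60° (1.3). Total 1.3 kcal/mol.
iPr at 120° is eclipsed. CHO at 0° is eclipsed with H at 0° (1.7); H at 120° is eclipsed with iPr at 120° (2.2); H at 240° is eclipsed with CN at 240° (1.3). Total 5.2 kcal/mol.
iPr at 180° is staggered. CHO at 0° is gauche with CN at 300° (0.7). Total 0.7 kcal/mol.
iPr at 240° is eclipsed. CHO at 0° is eclipsed with CN at 0° (1.8); H at 120° is eclipsed with H at 120° (0.9); H at 240° is eclipsed with iPr at 240° (2.2). Total 4.9 kcal/mol.
iPr at 300° is staggered. CHO at 0° is gauche with iPr at 300° (1.3); CHO at 0° is gauche with CN at 60° (0.7). Total 2.0 kcal/mol.
Max at 0° (5.7 kcal/mol), min at 180° (0.7 kcal/mol); barrier = 5.0 kcal/mol.

5.0 kcal/mol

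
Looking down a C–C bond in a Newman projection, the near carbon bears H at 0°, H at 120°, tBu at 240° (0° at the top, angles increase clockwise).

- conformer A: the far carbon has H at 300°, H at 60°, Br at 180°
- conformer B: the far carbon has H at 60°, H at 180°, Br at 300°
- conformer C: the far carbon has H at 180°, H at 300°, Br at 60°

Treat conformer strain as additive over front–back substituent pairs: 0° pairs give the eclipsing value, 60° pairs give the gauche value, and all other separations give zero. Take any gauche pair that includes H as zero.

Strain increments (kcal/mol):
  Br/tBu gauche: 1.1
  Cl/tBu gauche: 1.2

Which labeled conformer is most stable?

A (staggered): tBu–Br gauche; 1.1 = 1.1 kcal/mol.
B (staggered): tBu–Br gauche; 1.1 = 1.1 kcal/mol.
C (staggered): no non-H gauche contacts → 0.0 kcal/mol.
C has the lowest total (0.0 kcal/mol).

C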